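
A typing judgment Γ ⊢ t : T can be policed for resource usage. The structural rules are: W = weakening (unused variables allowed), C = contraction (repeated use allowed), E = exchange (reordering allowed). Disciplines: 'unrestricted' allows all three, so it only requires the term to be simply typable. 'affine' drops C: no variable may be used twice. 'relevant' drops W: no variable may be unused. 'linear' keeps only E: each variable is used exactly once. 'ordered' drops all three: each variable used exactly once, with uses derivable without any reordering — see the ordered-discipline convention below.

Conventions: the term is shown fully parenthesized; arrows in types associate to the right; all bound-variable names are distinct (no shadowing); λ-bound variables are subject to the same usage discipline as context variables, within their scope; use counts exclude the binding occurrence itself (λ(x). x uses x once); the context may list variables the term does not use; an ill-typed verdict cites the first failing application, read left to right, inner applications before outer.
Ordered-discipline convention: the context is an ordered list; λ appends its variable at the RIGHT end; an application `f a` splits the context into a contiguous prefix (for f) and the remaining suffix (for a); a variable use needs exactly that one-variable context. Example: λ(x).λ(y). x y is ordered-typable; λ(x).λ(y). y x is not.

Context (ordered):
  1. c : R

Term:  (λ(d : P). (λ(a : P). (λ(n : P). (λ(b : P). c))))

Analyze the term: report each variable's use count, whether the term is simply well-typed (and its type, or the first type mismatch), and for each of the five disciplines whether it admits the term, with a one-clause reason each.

use counts: c: 1×; d (bound): 0×; a (bound): 0×; n (bound): 0×; b (bound): 0×
left-to-right use order: c
typing: the term checks, with type P -> P -> P -> P -> R
ordered: ✗ — needs weakening: d, a, n, b unused
linear: ✗ — needs weakening: d, a, n, b unused
affine: ✓ — no duplicate uses among c, d, a, n, b
relevant: ✗ — needs weakening: d, a, n, b unused
unrestricted: ✓ — typability at P -> P -> P -> P -> R is all that's needed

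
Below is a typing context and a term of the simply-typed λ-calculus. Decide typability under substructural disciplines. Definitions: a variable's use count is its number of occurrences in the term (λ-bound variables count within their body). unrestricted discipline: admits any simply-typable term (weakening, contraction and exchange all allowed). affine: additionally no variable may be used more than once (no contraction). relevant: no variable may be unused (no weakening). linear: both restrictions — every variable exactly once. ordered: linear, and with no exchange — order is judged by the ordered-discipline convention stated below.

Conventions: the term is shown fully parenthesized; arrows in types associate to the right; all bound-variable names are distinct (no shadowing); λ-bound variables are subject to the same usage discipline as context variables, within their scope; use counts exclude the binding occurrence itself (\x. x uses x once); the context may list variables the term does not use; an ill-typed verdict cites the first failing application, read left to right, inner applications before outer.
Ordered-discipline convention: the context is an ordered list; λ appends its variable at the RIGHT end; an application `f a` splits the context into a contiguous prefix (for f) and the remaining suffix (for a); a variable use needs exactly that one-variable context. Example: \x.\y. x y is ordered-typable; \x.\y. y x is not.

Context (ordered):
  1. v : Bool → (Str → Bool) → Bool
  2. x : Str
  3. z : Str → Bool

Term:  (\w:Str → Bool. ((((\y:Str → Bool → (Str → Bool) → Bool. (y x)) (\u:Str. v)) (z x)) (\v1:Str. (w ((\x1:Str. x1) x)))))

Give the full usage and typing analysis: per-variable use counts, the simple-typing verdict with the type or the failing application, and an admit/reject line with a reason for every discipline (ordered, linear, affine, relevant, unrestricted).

counts: v ×1, x ×3, z ×1, w [bound] ×1, y [bound] ×1, u [bound] ×0, v1 [bound] ×0, x1 [bound] ×1
left-to-right use order: y, x, v, z, x, w, x1, x
typing: well-typed at (Str → Bool) → Bool
ordered ✗ (x ×3 used more than once (contraction); unused: u, v1 — weakening required)
linear ✗ (x ×3 used more than once (contraction); unused: u, v1 — weakening required)
affine ✗ (x ×3 used more than once (contraction))
relevant ✗ (unused: u, v1 — weakening required)
unrestricted ✓ (simply typable at (Str → Bool) → Bool; W, C, E all held)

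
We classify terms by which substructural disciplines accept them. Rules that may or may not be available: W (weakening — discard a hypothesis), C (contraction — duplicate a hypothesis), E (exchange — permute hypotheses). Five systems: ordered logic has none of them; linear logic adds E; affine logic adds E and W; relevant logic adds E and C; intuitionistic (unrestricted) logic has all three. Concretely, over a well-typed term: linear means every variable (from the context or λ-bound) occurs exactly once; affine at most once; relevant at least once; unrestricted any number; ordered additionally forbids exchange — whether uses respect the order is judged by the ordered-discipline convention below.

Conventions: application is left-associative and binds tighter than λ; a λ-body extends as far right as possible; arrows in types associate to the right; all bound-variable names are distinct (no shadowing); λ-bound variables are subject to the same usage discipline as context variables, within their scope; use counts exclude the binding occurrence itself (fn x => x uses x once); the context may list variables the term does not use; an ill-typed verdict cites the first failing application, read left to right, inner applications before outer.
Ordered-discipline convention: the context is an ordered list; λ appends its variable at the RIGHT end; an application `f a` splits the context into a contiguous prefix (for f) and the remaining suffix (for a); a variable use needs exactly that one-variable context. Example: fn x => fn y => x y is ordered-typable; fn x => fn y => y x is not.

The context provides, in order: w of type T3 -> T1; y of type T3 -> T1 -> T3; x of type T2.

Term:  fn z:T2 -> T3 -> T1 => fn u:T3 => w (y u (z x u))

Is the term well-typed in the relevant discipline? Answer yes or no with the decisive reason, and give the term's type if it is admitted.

yes — none of w, y, x, z, u goes unused; term : (T2 -> T3 -> T1) -> T3 -> T1
variable uses: w=1, y=1, x=1, z (bound)=1, u (bound)=2
use order (left to right): w, y, u, z, x, u
typing: well-typed — term : (T2 -> T3 -> T1) -> T3 -> T1
per-discipline verdicts: ordered ✗ · linear ✗ · affine ✗ · relevant ✓ · unrestricted ✓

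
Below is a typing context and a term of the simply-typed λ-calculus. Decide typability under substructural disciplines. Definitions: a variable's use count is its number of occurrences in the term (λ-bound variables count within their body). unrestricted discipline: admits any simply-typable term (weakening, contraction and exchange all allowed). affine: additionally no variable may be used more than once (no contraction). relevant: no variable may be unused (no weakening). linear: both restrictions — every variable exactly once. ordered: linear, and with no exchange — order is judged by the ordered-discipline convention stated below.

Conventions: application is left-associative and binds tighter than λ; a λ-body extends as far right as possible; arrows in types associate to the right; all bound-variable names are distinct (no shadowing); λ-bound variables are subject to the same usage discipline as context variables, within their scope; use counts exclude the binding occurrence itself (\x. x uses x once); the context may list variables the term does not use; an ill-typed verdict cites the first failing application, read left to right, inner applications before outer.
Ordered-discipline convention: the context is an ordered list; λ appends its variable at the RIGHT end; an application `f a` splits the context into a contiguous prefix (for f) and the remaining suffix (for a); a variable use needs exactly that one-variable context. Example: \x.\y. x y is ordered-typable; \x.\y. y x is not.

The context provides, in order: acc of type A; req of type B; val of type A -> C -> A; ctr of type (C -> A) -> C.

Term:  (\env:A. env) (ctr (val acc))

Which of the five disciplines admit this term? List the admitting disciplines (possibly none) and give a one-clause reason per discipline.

admitted in: none
usage: acc: 1×, req: 0×, val: 1×, ctr: 1×, env [bound]: 1×
left-to-right use order: env, ctr, val, acc
typing: ill-typed: an argument C mismatches the expected A
ordered: ✗, fails simple typing
linear: ✗, a type mismatch blocks all five
affine: ✗, the type mismatch rejects it
relevant: ✗, not simply typable
unrestricted: ✗, fails simple typing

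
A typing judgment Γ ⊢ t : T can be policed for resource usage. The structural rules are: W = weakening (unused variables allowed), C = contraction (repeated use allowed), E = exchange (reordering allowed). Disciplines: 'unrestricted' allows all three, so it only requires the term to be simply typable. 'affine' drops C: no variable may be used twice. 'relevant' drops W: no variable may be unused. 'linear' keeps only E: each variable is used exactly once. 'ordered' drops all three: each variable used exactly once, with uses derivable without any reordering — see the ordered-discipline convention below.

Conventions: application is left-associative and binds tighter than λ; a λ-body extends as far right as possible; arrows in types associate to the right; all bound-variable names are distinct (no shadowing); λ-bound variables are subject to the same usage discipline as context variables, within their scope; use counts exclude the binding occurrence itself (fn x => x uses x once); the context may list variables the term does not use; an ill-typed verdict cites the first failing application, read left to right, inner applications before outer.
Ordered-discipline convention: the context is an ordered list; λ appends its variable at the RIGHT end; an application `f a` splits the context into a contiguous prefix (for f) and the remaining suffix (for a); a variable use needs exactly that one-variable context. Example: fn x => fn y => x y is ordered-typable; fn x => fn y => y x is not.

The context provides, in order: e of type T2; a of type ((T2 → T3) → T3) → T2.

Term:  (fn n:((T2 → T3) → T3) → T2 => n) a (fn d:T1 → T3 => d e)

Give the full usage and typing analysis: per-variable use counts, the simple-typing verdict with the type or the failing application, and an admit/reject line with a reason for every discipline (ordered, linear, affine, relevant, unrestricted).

variable uses: e: 1×; a: 1×; n (λ-bound): 1×; d (λ-bound): 1×
uses in reading order: n, a, d, e
typing: ill-typed: argument of type T2 where T1 is required
ordered: ✗ — not simply typable
linear: ✗ — fails simple typing
affine: ✗ — a type mismatch blocks all five
relevant: ✗ — the type mismatch rejects it
unrestricted: ✗ — not simply typable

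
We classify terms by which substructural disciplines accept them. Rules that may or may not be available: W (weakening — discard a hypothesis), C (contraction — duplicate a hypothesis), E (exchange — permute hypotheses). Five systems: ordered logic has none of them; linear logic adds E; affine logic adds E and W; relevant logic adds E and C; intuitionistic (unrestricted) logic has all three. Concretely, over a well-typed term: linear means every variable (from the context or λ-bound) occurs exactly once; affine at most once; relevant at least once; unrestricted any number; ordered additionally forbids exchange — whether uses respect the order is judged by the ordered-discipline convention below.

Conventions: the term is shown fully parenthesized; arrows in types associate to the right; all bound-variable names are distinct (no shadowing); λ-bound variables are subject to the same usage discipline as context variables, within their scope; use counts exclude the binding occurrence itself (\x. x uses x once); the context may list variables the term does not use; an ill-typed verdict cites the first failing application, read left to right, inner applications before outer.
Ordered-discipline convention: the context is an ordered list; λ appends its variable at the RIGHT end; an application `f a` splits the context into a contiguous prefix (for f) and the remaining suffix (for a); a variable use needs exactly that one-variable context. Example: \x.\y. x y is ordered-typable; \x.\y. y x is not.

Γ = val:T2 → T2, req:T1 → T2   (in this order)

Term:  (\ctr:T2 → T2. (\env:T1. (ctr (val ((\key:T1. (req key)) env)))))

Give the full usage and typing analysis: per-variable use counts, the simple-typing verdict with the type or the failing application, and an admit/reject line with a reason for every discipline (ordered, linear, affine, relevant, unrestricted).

counts: val: 1; req: 1; ctr [bound]: 1; env [bound]: 1; key [bound]: 1
use order (left to right): ctr, val, req, key, env
typing: the term checks, with type (T2 → T2) → T1 → T2
ordered ✗ (use order ctr, val, req, key, env needs exchange)
linear ✓ (exactly-once usage across val, req, ctr, env, key)
affine ✓ (val, req, ctr, env, key: no repeats, contraction unneeded)
relevant ✓ (none of val, req, ctr, env, key goes unused)
unrestricted ✓ (type-checks ((T2 → T2) → T1 → T2) and nothing is barred)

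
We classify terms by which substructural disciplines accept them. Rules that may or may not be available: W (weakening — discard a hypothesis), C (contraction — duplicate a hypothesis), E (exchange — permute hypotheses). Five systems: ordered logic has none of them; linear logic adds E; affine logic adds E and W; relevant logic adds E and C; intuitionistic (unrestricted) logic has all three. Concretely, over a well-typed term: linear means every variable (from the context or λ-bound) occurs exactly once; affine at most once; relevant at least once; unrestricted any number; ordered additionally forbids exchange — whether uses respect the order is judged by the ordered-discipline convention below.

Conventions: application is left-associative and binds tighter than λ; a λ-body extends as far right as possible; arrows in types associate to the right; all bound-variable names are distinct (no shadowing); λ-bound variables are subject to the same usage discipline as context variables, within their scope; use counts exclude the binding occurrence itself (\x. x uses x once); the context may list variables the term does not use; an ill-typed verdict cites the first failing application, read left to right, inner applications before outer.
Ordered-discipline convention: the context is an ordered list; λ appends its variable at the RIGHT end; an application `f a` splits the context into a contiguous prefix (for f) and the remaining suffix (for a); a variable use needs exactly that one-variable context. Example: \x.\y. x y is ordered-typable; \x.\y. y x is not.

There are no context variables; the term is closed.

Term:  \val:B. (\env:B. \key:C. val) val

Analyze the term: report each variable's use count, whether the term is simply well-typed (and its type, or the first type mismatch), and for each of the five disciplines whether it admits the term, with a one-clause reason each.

counts: val [bound]: 2×; env [bound]: 0×; key [bound]: 0×
order of uses: val, val
typing: well-typed at B -> C -> B
ordered: ✗, repeated use of val ×2; needs weakening: env, key unused
linear: ✗, repeated use of val ×2; needs weakening: env, key unused
affine: ✗, repeated use of val ×2
relevant: ✗, needs weakening: env, key unused
unrestricted: ✓, simply typable at B -> C -> B; W, C, E all held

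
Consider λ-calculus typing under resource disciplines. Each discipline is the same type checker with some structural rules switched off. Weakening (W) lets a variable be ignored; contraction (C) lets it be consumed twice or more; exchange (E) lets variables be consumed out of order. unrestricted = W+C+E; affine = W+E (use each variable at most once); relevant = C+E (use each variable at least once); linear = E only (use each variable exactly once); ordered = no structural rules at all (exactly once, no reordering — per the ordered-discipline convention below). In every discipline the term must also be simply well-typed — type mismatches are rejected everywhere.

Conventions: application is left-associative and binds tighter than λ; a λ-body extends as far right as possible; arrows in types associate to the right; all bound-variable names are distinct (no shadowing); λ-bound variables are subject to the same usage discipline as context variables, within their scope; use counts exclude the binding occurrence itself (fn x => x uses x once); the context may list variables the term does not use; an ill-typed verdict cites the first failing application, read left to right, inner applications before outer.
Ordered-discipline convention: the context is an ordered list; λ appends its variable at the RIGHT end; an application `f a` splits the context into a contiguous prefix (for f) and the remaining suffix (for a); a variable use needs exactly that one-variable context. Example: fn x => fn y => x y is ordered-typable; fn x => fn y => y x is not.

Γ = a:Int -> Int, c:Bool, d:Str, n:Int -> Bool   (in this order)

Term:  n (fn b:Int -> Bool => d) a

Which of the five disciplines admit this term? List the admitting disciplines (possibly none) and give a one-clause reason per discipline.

admitting disciplines: none
counts: a=1; c=0; d=1; n=1; b (λ-bound)=0
uses in reading order: n, d, a
typing: ill-typed: an argument (Int -> Bool) -> Str mismatches the expected Int
ordered: ✗ — not simply typable
linear: ✗ — fails simple typing
affine: ✗ — a type mismatch blocks all five
relevant: ✗ — the type mismatch rejects it
unrestricted: ✗ — not simply typable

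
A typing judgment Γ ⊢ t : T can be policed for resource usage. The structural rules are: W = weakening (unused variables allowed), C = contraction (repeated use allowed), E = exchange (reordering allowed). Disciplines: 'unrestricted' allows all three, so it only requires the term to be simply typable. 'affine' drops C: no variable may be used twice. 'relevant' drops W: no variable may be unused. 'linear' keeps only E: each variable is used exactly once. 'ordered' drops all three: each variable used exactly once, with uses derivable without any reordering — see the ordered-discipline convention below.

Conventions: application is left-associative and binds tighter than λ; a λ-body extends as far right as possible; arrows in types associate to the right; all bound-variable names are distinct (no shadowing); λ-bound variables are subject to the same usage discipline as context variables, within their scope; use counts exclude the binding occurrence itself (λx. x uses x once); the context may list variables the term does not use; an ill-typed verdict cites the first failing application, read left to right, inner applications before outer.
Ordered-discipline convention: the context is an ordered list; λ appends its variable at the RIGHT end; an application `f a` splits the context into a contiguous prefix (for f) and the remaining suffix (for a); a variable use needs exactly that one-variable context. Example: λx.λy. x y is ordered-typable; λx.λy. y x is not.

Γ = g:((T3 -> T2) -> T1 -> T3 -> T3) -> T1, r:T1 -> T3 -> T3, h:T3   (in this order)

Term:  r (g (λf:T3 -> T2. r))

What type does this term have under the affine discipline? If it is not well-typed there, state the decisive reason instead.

not well-typed under affine — uses contraction: r ×2
usage: g=1, r=2, h=0, f (bound)=0
order of uses: r, g, r
typing: well-typed at T3 -> T3
per-discipline verdicts: ordered ✗ · linear ✗ · affine ✗ · relevant ✗ · unrestricted ✓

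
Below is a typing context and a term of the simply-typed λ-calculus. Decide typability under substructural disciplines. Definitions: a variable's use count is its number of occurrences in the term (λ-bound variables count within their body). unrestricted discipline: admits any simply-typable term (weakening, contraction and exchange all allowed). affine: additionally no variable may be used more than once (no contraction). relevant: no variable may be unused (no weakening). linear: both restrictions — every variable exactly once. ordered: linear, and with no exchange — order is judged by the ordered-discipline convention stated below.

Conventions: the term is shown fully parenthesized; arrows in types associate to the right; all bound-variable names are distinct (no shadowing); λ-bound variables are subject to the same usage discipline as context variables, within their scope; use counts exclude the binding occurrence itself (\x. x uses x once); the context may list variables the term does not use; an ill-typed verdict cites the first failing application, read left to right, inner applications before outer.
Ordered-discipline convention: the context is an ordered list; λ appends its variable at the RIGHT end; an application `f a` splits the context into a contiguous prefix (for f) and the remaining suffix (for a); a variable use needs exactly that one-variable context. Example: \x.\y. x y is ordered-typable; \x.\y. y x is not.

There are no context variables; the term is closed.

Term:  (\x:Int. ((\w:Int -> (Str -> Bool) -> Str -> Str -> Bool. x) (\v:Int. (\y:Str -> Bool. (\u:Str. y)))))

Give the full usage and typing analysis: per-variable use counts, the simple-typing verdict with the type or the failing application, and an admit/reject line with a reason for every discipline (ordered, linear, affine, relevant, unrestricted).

counts: x (λ-bound): 1×; w (λ-bound): 0×; v (λ-bound): 0×; y (λ-bound): 1×; u (λ-bound): 0×
left-to-right use order: x, y
typing: well-typed — term : Int -> Int
ordered ✗ (w, v, u never used (weakening))
linear ✗ (w, v, u never used (weakening))
affine ✓ (no duplicate uses among x, w, v, y, u)
relevant ✗ (w, v, u never used (weakening))
unrestricted ✓ (well-typed at Int -> Int; no restrictions here)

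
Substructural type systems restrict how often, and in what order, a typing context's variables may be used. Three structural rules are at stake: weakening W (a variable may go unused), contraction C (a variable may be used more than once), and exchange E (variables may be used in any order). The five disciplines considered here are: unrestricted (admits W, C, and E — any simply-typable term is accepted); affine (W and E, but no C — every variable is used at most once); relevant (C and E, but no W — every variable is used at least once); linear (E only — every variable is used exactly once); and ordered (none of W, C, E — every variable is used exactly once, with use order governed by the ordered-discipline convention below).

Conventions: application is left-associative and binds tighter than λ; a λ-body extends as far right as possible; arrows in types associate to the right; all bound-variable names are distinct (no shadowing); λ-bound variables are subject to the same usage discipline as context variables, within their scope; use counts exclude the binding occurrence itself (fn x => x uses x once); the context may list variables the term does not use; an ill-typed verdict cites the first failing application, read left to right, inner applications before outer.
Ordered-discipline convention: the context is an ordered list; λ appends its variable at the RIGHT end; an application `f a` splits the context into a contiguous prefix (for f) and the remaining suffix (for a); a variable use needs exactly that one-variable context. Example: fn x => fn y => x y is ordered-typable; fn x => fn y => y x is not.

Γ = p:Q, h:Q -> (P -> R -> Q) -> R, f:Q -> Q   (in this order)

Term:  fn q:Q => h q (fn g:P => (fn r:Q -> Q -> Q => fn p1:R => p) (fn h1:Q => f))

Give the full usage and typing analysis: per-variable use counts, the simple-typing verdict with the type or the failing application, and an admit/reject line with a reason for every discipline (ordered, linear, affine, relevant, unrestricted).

usage: p: 1×, h: 1×, f: 1×, q (λ-bound): 1×, g (λ-bound): 0×, r (λ-bound): 0×, p1 (λ-bound): 0×, h1 (λ-bound): 0×
uses in reading order: h, q, p, f
typing: ✓ — Q -> R
ordered: ✗ — g, r, p1, h1 never used (weakening)
linear: ✗ — g, r, p1, h1 never used (weakening)
affine: ✓ — none of p, h, f, q, g, r, p1, h1 used more than once
relevant: ✗ — g, r, p1, h1 never used (weakening)
unrestricted: ✓ — well-typed at Q -> R; no restrictions here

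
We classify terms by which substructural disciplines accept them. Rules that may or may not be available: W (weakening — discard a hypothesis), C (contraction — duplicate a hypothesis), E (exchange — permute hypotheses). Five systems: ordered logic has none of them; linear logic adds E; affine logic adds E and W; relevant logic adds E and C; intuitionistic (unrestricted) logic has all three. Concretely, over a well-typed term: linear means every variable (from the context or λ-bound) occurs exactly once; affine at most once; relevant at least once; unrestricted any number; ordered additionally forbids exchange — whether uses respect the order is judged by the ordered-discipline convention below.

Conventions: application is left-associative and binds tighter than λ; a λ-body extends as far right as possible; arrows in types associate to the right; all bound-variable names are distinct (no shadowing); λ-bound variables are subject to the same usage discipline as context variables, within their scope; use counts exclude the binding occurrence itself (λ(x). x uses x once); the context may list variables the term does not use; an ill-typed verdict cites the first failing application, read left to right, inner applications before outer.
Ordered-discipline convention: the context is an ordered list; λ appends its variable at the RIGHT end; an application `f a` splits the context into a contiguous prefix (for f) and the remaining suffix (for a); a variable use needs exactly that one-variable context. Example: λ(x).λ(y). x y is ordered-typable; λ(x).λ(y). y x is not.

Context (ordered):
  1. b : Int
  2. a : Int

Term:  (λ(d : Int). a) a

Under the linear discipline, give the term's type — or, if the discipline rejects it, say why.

not well-typed under linear — a ×2 used more than once (contraction); b, d never used (weakening)
usage: b: 0, a: 2, d (bound): 0
use order (left to right): a, a
typing: the term checks, with type Int
per-discipline verdicts: ordered ✗ · linear ✗ · affine ✗ · relevant ✗ · unrestricted ✓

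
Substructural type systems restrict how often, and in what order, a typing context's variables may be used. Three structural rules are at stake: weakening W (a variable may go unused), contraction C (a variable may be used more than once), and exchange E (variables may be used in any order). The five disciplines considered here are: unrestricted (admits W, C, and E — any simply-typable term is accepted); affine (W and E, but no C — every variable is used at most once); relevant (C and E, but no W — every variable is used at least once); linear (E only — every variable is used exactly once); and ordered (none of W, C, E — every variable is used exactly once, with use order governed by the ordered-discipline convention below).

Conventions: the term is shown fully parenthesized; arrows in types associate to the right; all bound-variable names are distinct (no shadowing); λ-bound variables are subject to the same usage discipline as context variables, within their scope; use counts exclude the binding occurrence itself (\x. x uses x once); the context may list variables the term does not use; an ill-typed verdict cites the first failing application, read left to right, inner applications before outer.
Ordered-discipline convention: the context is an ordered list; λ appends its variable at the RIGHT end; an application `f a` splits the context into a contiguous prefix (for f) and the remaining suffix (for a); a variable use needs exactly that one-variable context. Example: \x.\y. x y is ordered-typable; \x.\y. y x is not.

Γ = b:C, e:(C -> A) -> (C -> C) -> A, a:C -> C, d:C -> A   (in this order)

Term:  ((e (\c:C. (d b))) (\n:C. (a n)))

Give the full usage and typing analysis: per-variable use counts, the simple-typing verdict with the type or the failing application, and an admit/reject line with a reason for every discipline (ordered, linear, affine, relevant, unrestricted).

usage: b: 1×, e: 1×, a: 1×, d: 1×, c (bound): 0×, n (bound): 1×
uses in reading order: e, d, b, a, n
typing: the term checks, with type A
ordered ✗ (unused: c — weakening required)
linear ✗ (unused: c — weakening required)
affine ✓ (b, e, a, d, c, n: no repeats, contraction unneeded)
relevant ✗ (unused: c — weakening required)
unrestricted ✓ (typability at A is all that's needed)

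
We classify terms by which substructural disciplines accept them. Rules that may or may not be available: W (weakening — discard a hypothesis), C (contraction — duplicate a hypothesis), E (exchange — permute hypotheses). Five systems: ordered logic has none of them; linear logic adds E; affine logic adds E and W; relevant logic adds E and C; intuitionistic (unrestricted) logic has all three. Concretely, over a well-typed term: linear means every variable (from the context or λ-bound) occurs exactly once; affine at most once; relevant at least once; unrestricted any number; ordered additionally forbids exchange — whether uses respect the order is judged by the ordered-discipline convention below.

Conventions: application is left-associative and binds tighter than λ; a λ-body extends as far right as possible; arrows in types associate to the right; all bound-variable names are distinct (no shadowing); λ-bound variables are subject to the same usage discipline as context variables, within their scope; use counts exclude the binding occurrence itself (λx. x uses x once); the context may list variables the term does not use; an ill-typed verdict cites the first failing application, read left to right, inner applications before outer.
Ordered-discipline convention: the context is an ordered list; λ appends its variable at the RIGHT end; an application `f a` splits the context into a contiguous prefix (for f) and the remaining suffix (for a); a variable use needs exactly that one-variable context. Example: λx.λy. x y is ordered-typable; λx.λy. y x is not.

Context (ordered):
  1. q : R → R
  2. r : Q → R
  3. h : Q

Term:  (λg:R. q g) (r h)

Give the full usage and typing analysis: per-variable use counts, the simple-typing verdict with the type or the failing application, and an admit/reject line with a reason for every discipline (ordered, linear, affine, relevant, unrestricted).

usage: q: 1, r: 1, h: 1, g (λ-bound): 1
left-to-right use order: q, g, r, h
typing: the term checks, with type R
ordered: ✓, one use each (q, r, h, g); ordered split holds
linear: ✓, q, r, h, g: one use apiece
affine: ✓, at most one use each (q, r, h, g)
relevant: ✓, every one of q, r, h, g appears
unrestricted: ✓, simply typable at R; W, C, E all held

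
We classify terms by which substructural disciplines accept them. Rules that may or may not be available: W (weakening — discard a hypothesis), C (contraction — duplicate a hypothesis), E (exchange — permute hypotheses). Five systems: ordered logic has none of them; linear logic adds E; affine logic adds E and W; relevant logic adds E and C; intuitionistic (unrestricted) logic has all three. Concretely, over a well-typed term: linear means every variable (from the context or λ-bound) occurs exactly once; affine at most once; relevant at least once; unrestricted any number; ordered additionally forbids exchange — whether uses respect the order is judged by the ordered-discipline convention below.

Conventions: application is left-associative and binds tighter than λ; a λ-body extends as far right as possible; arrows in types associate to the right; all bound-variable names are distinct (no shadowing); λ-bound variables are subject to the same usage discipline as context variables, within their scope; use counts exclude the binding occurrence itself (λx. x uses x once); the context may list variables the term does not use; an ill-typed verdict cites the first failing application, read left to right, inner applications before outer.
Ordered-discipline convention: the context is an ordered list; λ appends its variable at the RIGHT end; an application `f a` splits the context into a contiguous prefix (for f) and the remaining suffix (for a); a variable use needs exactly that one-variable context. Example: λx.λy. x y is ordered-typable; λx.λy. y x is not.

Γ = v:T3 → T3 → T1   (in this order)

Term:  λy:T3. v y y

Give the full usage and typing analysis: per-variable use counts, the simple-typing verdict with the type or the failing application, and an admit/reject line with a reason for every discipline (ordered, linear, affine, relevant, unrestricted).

usage: v: 1×, y (bound): 2×
order of uses: v, y, y
typing: ✓ — T3 → T1
ordered ✗ (needs contraction — y ×2)
linear ✗ (needs contraction — y ×2)
affine ✗ (needs contraction — y ×2)
relevant ✓ (none of v, y goes unused)
unrestricted ✓ (well-typed at T3 → T1; no restrictions here)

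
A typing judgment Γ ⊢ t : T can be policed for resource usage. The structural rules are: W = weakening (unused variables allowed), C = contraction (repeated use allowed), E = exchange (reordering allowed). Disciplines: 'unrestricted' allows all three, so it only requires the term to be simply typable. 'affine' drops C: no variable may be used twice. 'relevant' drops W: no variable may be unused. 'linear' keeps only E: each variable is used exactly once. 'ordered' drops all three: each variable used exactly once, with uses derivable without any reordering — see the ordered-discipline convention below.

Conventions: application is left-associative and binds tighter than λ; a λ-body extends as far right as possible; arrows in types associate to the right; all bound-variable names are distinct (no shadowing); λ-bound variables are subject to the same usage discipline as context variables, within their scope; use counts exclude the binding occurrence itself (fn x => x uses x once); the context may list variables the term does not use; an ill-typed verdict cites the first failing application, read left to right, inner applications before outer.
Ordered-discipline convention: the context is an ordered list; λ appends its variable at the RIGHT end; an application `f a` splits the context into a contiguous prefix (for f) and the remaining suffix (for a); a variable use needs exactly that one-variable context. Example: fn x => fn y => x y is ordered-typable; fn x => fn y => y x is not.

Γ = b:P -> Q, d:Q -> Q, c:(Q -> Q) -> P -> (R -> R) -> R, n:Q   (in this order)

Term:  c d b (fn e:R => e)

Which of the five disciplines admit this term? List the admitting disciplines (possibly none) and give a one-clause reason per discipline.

admitting disciplines: none
use counts: b: 1×, d: 1×, c: 1×, n: 0×, e (bound): 1×
uses in reading order: c, d, b, e
typing: ill-typed: an application expects P but receives P -> Q
ordered: ✗ — the type mismatch rejects it
linear: ✗ — not simply typable
affine: ✗ — fails simple typing
relevant: ✗ — a type mismatch blocks all five
unrestricted: ✗ — the type mismatch rejects it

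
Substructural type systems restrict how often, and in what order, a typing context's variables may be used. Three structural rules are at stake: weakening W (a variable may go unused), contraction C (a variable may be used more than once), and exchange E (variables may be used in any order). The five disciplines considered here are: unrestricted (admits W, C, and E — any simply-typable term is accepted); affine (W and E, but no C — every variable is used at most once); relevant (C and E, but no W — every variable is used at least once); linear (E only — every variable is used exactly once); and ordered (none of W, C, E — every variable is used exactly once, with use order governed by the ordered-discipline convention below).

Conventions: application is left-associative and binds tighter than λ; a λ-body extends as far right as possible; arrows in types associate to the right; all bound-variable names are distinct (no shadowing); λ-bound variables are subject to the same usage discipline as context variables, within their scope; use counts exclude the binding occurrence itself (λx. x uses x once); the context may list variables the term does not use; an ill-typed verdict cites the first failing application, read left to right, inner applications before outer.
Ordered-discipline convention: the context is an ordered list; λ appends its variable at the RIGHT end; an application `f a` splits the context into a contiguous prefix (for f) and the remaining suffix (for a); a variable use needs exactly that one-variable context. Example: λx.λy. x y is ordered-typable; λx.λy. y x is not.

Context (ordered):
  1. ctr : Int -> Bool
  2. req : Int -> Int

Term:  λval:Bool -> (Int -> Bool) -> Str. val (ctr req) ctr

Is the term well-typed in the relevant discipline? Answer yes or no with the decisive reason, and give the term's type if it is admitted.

no — a type mismatch blocks all five
counts: ctr=2, req=1, val (bound)=1
uses in reading order: val, ctr, req, ctr
typing: ill-typed: argument of type Int -> Int where Int is required
across the five disciplines: ordered ✗ · linear ✗ · affine ✗ · relevant ✗ · unrestricted ✗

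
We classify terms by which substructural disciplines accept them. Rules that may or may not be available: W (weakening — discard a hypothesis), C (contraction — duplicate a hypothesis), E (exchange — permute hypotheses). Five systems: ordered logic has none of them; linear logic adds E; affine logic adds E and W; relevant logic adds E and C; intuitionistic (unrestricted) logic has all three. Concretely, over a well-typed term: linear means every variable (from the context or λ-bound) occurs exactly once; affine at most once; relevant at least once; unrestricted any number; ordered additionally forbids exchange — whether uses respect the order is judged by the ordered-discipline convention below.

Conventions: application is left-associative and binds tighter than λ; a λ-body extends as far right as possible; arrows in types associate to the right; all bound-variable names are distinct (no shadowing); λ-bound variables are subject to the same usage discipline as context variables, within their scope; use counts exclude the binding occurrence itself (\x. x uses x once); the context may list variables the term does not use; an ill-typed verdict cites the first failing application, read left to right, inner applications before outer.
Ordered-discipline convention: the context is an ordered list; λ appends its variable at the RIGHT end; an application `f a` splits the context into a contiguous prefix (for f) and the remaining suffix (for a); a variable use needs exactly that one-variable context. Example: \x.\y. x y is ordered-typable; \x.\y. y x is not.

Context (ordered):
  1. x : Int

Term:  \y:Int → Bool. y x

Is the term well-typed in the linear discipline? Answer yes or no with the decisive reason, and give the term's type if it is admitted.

yes — x, y: one use apiece; term : (Int → Bool) → Bool
counts: x: 1, y (bound): 1
use order (left to right): y, x
typing: well-typed at (Int → Bool) → Bool
per-discipline verdicts: ordered ✗ | linear ✓ | affine ✓ | relevant ✓ | unrestricted ✓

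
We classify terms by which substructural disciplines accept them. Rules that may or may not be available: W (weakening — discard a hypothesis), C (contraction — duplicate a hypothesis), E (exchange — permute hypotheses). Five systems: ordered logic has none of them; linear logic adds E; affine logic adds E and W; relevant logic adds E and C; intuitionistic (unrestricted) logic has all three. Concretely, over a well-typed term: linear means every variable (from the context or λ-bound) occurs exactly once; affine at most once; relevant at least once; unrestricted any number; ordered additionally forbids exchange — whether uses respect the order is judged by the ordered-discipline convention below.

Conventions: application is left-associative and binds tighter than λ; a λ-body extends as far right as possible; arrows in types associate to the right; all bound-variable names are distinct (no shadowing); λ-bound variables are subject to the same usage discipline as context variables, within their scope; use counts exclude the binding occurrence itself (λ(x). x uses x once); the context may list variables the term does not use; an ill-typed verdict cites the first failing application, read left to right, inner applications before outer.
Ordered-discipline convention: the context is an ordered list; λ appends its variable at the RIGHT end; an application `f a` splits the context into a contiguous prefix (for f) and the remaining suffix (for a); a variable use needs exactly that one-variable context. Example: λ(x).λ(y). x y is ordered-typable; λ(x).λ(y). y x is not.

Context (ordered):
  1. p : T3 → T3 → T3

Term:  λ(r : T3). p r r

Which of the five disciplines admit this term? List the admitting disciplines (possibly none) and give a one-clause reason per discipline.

admitting disciplines: relevant, unrestricted
use counts: p=1, r [bound]=2
order of uses: p, r, r
typing: the term checks, with type T3 → T3
ordered: ✗ — repeated use of r ×2
linear: ✗ — repeated use of r ×2
affine: ✗ — repeated use of r ×2
relevant: ✓ — none of p, r goes unused
unrestricted: ✓ — type-checks (T3 → T3) and nothing is barred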